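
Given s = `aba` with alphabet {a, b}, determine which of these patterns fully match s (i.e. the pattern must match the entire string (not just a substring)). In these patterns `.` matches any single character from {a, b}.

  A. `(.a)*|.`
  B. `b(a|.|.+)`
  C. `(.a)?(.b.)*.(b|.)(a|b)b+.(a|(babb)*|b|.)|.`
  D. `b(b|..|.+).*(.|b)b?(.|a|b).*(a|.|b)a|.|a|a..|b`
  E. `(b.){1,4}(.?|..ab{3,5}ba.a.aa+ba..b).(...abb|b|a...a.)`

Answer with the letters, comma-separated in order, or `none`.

A → no match
B → no match — must start with `b`
C → no match
D → match
E → no match — must start with `b`

D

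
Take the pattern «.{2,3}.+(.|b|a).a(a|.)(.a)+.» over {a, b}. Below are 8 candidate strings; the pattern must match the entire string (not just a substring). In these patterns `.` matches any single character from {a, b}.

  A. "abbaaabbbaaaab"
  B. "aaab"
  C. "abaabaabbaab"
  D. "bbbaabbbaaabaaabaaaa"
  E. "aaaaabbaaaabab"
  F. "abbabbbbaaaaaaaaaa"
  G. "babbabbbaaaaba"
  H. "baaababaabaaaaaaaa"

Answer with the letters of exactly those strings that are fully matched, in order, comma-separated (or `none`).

A → match
B → no match
C → no match
D → match
E → match
F → match
G → no match
H → match

A, D, E, F, H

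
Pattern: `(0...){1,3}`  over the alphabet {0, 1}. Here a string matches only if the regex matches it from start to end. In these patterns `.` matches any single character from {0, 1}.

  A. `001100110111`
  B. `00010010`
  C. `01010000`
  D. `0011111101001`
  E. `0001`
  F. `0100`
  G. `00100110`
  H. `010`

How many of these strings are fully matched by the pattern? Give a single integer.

6

A → match
B → match
C → match
D → no match
E → match
F → match
G → match
H → no match
Total matched: 6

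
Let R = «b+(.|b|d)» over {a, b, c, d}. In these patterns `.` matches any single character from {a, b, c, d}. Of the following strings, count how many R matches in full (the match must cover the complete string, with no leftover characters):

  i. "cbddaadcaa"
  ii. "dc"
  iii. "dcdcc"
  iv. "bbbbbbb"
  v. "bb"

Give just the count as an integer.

2

i. "cbddaadcaa" → no match — must start with "b"
ii. "dc" → no match — must start with "b"
iii. "dcdcc" → no match — must start with "b"
iv. "bbbbbbb" → match
v. "bb" → match
Total matched: 2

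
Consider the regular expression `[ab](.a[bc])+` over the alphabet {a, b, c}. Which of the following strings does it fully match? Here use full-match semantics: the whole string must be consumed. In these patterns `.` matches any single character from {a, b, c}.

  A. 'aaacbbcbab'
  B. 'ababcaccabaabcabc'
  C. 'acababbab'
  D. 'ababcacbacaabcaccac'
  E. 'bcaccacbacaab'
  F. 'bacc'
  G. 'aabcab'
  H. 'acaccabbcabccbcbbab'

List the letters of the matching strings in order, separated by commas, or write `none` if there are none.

A → no match
B → no match
C → no match
D → match
E → match
F → no match
G → no match
H → no match

D, E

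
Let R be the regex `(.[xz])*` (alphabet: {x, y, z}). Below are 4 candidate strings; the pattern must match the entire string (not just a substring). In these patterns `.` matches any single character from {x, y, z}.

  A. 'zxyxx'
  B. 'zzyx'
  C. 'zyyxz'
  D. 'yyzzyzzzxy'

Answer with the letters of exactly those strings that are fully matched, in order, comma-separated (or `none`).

B

A. 'zxyxx' → no match
B. 'zzyx' → match
C. 'zyyxz' → no match
D. 'yyzzyzzzxy' → no match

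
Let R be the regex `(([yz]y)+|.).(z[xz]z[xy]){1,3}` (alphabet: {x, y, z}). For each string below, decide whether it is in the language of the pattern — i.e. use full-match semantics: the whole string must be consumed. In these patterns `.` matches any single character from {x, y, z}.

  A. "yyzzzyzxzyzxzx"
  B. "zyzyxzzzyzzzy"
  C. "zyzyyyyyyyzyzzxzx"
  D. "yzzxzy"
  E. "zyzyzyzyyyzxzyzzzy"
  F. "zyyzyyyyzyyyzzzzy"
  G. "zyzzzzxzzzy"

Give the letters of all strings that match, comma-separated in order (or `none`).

A → match
B → match
C → match
D → match
E → no match
F → no match
G → match

A, B, C, D, G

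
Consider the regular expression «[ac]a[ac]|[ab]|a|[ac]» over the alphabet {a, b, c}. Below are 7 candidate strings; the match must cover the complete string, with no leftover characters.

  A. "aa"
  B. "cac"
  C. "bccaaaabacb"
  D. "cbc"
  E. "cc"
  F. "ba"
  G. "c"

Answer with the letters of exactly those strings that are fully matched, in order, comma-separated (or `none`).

B, G

A → no match
B → match
C → no match
D → no match
E → no match
F → no match
G → match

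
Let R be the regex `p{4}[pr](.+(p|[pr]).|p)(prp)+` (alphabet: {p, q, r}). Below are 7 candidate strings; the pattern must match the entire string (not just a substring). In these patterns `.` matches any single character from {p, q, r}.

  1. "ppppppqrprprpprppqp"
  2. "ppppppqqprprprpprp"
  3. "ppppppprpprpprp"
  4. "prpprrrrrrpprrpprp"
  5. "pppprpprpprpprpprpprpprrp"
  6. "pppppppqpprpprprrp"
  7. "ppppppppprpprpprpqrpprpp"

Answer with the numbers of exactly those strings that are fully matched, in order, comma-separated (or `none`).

1 → no match — must end with "prp"
2 → match
3 → match
4 → no match
5 → no match — must end with "prp"
6 → no match — must end with "prp"
7 → no match — must end with "prp"

2, 3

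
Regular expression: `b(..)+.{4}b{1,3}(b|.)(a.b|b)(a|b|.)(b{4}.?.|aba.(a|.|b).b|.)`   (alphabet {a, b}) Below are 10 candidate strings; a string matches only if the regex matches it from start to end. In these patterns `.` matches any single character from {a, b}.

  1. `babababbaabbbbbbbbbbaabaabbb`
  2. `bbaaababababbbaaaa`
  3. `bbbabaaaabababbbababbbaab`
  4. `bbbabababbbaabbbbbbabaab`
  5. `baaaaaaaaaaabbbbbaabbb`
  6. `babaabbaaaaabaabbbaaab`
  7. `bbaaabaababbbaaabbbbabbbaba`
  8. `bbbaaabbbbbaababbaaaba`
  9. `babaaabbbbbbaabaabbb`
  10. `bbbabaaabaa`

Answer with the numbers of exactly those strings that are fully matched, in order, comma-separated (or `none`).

1 → match
2 → no match
3 → no match
4 → no match
5 → match
6 → no match
7 → no match
8 → no match
9 → match
10 → no match

1, 5, 9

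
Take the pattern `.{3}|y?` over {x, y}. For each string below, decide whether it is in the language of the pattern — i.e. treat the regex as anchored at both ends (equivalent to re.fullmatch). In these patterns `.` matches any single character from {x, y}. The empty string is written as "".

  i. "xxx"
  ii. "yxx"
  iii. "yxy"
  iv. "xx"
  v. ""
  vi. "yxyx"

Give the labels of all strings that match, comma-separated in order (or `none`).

i, ii, iii, v

i → match
ii → match
iii → match
iv → no match
v → match
vi → no match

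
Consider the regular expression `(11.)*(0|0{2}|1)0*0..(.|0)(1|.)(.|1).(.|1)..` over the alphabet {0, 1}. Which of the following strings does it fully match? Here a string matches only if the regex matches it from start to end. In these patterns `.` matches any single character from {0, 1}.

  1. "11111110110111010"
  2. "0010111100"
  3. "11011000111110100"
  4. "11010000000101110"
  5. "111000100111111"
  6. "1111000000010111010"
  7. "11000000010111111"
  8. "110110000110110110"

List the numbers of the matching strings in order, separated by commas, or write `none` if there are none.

1, 3, 4, 5, 6, 7, 8

1 → match
2 → no match
3 → match
4 → match
5 → match
6 → match
7 → match
8 → match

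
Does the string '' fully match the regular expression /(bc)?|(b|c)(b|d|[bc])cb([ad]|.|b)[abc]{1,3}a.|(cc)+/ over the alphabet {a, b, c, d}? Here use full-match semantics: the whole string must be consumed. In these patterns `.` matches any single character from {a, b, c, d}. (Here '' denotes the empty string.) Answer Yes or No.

Yes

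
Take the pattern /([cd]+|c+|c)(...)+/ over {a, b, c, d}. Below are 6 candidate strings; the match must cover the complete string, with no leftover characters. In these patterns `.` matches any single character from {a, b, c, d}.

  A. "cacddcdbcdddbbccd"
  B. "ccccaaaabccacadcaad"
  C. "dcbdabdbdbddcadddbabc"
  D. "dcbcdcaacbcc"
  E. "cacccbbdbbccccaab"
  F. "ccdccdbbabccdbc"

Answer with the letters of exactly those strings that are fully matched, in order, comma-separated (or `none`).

A → no match
B → match
C → no match
D. "dcbcdcaacbcc" → no match
E → no match
F → match

B, F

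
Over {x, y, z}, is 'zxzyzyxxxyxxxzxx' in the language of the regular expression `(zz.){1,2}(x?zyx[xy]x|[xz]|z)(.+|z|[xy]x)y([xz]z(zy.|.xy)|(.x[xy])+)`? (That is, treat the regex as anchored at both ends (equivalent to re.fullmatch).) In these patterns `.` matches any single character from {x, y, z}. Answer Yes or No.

Every match must start with 'zz', but 'zxzyzyxxxyxxxzxx' does not.

No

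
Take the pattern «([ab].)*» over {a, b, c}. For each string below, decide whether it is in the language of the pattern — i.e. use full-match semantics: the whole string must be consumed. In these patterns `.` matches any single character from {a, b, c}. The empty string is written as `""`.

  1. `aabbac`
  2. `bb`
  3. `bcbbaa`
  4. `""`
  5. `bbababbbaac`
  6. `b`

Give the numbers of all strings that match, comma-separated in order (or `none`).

1 → match
2 → match
3 → match
4 → match
5 → no match
6 → no match

1, 2, 3, 4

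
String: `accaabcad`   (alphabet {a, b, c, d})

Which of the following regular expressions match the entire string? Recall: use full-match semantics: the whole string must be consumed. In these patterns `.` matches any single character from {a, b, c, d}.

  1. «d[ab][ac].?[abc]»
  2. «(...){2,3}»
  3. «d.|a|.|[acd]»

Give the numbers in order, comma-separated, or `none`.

2

1 → no match — must start with `d`
2 → match
3 → no match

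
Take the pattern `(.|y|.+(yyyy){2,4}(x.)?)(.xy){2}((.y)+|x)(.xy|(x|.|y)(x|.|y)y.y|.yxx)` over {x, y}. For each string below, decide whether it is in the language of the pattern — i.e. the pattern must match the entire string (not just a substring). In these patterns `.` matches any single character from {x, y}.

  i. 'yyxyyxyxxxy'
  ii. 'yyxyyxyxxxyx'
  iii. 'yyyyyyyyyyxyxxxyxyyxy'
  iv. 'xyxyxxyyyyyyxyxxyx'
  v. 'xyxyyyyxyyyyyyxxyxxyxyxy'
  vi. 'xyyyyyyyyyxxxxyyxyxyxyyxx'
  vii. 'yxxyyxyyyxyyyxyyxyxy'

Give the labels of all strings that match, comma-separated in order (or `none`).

i, vii

i → match
ii → no match
iii → no match
iv → no match
v → no match
vi → no match
vii → match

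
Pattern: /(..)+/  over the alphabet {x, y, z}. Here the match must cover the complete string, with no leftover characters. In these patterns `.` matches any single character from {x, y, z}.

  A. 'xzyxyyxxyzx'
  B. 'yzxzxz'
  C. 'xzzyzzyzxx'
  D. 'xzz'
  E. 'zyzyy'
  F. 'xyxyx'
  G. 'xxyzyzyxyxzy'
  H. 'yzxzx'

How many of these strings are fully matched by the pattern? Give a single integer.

A. 'xzyxyyxxyzx' → no match
B. 'yzxzxz' → match
C. 'xzzyzzyzxx' → match
D. 'xzz' → no match
E. 'zyzyy' → no match
F. 'xyxyx' → no match
G. 'xxyzyzyxyxzy' → match
H. 'yzxzx' → no match
Total matched: 3

3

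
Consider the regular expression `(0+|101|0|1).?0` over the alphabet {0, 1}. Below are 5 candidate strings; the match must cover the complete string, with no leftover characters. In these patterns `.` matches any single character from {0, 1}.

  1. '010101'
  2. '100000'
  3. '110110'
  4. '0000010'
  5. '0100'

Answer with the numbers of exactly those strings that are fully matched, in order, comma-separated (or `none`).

1 → no match — must end with '0'
2 → no match
3 → no match
4 → match
5 → no match

4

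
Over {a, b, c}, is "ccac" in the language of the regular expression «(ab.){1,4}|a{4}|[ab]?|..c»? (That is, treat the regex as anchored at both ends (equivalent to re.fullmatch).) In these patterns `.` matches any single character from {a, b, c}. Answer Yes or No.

No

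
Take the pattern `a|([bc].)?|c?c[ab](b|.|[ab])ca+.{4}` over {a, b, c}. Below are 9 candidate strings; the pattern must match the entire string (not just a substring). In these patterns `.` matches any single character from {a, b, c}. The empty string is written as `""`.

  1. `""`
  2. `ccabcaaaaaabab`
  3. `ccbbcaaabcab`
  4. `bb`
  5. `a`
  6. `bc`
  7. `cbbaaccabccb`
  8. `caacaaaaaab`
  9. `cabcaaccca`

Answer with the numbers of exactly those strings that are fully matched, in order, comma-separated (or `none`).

1, 2, 3, 4, 5, 6, 8, 9

1 → match
2 → match
3 → match
4 → match
5 → match
6 → match
7 → no match
8 → match
9 → match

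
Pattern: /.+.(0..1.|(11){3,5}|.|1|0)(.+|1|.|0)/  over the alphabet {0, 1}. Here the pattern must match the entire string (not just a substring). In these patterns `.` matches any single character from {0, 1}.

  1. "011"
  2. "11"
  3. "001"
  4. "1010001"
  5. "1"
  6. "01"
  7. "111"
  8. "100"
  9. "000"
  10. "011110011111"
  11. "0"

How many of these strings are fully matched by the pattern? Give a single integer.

2

1 → no match
2 → no match
3 → no match
4 → match
5 → no match
6 → no match
7 → no match
8 → no match
9 → no match
10 → match
11 → no match
Total matched: 2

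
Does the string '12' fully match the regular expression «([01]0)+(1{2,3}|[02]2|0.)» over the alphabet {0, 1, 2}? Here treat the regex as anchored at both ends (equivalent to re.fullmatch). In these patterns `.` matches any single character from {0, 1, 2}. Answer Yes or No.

No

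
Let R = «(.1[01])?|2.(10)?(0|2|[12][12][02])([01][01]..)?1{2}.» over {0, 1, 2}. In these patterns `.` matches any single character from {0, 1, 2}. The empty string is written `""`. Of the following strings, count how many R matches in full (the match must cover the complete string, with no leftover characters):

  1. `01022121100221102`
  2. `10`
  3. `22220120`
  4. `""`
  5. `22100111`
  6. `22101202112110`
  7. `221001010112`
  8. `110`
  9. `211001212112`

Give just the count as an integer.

1 → no match
2 → no match
3 → no match
4 → match
5 → match
6 → no match
7 → match
8 → match
9 → no match
Total matched: 4

4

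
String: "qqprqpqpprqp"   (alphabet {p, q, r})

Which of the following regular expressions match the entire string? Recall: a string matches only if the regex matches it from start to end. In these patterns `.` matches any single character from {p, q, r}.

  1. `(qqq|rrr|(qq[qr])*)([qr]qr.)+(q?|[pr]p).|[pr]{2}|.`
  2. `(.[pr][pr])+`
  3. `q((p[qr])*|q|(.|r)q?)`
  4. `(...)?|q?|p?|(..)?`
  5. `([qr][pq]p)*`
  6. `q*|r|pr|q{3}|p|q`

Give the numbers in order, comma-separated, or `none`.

1 → no match
2 → no match
3 → no match
4 → no match
5 → match
6 → no match

5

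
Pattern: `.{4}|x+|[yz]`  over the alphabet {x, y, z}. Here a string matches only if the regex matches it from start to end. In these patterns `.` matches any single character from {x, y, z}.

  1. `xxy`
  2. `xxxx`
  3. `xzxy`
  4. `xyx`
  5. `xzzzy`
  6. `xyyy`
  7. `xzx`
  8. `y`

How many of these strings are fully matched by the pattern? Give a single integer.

1 → no match
2 → match
3 → match
4 → no match
5 → no match
6 → match
7 → no match
8 → match
Total matched: 4

4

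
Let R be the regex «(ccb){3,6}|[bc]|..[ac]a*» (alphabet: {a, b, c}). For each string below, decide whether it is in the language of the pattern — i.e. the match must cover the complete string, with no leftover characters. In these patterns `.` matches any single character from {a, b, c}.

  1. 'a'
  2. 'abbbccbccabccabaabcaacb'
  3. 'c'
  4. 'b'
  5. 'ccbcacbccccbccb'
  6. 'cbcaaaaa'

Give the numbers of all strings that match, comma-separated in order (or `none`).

1. 'a' → no match
2 → no match
3. 'c' → match
4. 'b' → match
5 → no match
6. 'cbcaaaaa' → match

3, 4, 6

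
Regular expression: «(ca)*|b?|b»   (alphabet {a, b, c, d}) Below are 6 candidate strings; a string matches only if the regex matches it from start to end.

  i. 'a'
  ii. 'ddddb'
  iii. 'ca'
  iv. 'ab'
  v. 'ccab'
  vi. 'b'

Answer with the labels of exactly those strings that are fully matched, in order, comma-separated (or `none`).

iii, vi

i → no match
ii → no match
iii → match
iv → no match
v → no match
vi → match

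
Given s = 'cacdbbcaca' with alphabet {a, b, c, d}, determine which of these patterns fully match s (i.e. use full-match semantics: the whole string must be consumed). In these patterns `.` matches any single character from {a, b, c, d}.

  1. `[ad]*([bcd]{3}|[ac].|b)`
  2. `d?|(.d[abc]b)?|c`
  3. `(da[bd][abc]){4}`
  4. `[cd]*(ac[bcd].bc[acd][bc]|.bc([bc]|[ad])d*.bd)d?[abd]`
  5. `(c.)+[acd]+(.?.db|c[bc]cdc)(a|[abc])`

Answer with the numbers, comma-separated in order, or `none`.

1 → no match
2 → no match
3 → no match — must start with 'da'
4 → match
5 → no match

4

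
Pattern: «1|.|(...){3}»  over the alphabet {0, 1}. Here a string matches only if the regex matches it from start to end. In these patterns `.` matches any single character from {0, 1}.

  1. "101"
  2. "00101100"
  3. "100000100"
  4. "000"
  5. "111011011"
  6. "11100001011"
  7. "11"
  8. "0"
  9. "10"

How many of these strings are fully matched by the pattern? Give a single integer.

1 → no match
2 → no match
3 → match
4 → no match
5 → match
6 → no match
7 → no match
8 → match
9 → no match
Total matched: 3

3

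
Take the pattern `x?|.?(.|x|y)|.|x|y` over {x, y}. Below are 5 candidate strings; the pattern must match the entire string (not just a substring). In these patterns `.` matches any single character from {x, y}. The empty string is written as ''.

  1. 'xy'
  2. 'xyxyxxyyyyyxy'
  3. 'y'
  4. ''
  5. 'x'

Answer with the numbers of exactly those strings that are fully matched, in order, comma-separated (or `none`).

1 → match
2 → no match
3 → match
4 → match
5 → match

1, 3, 4, 5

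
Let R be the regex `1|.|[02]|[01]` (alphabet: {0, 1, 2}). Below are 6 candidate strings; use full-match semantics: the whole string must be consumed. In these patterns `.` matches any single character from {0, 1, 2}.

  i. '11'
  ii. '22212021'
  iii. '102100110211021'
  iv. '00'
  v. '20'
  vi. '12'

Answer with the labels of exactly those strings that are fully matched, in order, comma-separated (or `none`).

i. '11' → no match
ii. '22212021' → no match
iii → no match
iv. '00' → no match
v. '20' → no match
vi. '12' → no match

none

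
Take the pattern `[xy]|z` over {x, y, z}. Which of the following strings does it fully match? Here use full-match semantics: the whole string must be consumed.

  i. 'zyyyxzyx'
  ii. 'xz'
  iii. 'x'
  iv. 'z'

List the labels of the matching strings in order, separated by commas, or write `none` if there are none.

iii, iv

i → no match
ii → no match
iii → match
iv → match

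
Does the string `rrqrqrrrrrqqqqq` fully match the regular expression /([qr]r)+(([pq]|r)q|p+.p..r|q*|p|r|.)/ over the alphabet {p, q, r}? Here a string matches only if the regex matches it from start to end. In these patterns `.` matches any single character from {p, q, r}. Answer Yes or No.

Yes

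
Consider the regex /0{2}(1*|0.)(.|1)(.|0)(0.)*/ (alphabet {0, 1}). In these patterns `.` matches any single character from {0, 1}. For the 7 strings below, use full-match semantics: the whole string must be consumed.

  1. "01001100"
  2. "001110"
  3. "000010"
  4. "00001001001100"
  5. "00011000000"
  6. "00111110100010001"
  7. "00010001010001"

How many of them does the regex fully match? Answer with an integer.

1 → no match
2 → match
3 → match
4 → no match
5 → no match
6 → match
7 → match
Total matched: 4

4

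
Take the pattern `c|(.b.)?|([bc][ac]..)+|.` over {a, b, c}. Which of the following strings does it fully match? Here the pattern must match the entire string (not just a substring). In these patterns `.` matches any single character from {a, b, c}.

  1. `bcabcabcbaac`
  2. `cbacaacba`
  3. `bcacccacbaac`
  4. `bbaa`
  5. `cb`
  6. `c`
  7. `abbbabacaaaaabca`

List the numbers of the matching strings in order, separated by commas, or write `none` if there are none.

1, 3, 6

1. `bcabcabcbaac` → match
2. `cbacaacba` → no match
3. `bcacccacbaac` → match
4. `bbaa` → no match
5. `cb` → no match
6. `c` → match
7 → no match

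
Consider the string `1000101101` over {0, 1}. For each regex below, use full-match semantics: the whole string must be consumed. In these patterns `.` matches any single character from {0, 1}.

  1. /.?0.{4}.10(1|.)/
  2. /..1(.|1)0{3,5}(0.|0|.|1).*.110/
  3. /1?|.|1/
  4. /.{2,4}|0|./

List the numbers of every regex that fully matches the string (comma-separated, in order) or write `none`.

1

1 → match
2 → no match — must end with `110`
3 → no match
4 → no match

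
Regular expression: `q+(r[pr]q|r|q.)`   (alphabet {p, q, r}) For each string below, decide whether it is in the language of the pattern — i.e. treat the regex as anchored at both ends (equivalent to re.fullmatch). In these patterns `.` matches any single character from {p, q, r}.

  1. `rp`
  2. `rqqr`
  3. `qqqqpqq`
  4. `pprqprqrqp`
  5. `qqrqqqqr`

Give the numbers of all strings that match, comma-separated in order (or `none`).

1 → no match — must start with `q`
2 → no match — must start with `q`
3 → no match
4 → no match — must start with `q`
5 → no match

none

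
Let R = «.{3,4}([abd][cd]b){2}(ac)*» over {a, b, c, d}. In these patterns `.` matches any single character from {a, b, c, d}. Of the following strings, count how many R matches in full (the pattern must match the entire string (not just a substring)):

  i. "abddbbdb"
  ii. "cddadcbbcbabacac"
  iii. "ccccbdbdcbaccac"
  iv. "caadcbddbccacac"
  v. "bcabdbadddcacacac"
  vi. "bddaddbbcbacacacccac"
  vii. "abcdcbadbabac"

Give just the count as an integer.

i → no match
ii → no match
iii → no match
iv → no match
v → no match
vi → no match
vii → no match
Total matched: 0

0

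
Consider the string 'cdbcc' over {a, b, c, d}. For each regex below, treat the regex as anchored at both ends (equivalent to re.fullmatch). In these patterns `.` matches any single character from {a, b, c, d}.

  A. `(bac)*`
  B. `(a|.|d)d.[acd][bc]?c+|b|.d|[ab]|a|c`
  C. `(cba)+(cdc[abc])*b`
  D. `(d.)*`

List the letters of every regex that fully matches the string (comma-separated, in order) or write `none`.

B

A → no match
B → match
C → no match — must start with 'cba'
D → no match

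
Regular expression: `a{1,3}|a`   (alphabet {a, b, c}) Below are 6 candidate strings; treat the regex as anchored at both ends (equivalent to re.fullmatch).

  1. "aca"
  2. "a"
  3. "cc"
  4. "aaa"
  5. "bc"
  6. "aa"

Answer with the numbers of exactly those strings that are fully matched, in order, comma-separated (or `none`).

1. "aca" → no match
2. "a" → match
3. "cc" → no match — must start with "a"
4. "aaa" → match
5. "bc" → no match — must start with "a"
6. "aa" → match

2, 4, 6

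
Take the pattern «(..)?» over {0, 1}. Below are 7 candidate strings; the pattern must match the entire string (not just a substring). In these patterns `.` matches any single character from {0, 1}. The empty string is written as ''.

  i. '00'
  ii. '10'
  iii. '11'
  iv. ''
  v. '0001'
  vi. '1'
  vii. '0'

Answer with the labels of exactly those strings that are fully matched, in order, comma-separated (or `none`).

i → match
ii → match
iii → match
iv → match
v → no match
vi → no match
vii → no match

i, ii, iii, iv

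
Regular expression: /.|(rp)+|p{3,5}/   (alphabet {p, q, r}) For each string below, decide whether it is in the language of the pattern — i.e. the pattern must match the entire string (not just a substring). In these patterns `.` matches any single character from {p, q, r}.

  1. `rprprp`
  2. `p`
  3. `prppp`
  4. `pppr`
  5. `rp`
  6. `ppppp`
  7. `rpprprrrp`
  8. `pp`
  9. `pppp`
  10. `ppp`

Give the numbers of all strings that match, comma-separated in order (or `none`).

1, 2, 5, 6, 9, 10

1 → match
2 → match
3 → no match
4 → no match
5 → match
6 → match
7 → no match
8 → no match
9 → match
10 → match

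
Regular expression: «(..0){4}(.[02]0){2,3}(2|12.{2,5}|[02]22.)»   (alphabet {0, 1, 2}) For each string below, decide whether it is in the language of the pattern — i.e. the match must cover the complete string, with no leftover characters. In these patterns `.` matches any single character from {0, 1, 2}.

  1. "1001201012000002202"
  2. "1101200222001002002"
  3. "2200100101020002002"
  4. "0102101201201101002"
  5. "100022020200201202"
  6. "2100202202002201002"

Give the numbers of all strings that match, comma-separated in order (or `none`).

6

1 → no match
2 → no match
3 → no match
4 → no match
5 → no match
6 → match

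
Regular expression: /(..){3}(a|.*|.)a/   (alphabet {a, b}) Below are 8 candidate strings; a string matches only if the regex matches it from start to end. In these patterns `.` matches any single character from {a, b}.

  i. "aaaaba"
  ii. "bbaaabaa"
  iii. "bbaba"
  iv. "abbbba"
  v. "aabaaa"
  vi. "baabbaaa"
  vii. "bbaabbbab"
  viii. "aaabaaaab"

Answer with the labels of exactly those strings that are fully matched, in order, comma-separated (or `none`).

ii, vi

i → no match
ii → match
iii → no match
iv → no match
v → no match
vi → match
vii → no match — must end with "a"
viii → no match — must end with "a"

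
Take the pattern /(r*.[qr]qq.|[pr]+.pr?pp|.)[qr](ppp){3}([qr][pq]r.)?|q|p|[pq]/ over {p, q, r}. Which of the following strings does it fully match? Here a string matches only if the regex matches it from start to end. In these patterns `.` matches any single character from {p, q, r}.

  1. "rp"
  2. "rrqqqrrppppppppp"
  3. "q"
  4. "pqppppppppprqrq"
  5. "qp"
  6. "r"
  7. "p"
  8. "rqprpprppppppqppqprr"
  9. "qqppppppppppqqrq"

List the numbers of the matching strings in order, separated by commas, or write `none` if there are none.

1 → no match
2 → match
3 → match
4 → match
5 → no match
6 → no match
7 → match
8 → no match
9 → no match

2, 3, 4, 7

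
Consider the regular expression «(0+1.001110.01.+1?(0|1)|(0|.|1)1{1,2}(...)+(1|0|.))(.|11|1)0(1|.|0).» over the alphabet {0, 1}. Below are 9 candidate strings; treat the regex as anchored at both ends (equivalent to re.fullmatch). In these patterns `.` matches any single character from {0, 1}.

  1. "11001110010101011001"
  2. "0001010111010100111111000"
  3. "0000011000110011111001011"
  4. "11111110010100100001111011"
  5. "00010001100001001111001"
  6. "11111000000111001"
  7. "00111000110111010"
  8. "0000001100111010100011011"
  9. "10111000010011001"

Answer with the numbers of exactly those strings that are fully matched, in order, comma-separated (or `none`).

1 → match
2 → no match
3 → no match
4 → match
5 → no match
6 → match
7 → no match
8 → match
9 → no match

1, 4, 6, 8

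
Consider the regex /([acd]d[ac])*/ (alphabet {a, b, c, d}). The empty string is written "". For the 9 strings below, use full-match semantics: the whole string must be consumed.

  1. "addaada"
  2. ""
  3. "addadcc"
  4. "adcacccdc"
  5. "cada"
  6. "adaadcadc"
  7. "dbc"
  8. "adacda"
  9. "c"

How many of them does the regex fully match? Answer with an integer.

3

1 → no match
2 → match
3 → no match
4 → no match
5 → no match
6 → match
7 → no match
8 → match
9 → no match
Total matched: 3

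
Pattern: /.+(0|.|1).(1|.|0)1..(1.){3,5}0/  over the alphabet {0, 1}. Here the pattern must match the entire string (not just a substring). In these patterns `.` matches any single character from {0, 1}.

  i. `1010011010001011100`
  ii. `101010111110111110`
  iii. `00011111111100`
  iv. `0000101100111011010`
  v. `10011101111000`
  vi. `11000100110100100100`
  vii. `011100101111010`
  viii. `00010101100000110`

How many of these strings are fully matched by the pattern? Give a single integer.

1

i → no match
ii → no match
iii → match
iv → no match
v → no match
vi → no match
vii → no match
viii → no match
Total matched: 1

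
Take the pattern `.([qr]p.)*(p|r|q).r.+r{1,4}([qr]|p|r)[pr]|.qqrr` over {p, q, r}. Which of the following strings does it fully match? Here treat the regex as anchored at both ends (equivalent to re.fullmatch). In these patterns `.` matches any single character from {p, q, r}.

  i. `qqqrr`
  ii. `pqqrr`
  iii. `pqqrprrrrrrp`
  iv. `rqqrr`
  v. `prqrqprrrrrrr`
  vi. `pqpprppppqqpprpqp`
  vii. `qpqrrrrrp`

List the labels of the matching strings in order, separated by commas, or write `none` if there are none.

i, ii, iii, iv, v, vii

i → match
ii → match
iii → match
iv → match
v → match
vi → no match
vii → match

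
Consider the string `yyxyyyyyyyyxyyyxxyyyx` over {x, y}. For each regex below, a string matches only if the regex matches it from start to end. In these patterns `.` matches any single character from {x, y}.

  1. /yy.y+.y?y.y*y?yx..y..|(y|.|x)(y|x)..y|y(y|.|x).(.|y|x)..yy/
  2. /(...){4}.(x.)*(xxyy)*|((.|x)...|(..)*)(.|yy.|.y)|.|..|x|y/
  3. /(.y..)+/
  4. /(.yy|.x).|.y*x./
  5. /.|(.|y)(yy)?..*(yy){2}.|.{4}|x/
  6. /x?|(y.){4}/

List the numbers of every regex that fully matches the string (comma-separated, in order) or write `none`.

1, 2

1 → match
2 → match
3 → no match
4 → no match
5 → no match
6 → no match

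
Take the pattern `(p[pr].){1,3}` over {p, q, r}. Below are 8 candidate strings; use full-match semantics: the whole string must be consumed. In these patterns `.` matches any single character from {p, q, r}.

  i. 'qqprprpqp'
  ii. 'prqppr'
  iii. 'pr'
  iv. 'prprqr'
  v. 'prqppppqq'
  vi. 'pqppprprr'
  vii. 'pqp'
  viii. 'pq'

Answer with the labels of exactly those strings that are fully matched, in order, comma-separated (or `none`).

i → no match — must start with 'p'
ii → match
iii → no match
iv → no match
v → no match
vi → no match
vii → no match
viii → no match

ii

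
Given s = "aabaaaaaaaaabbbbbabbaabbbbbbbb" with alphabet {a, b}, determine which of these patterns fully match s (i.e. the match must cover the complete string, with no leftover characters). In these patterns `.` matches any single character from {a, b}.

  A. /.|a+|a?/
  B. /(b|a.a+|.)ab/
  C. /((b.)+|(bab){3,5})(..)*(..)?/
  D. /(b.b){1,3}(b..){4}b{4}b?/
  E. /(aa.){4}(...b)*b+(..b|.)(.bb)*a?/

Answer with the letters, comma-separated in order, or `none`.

E

A → no match
B → no match — must end with "ab"
C → no match
D → no match — must start with "b"
E → match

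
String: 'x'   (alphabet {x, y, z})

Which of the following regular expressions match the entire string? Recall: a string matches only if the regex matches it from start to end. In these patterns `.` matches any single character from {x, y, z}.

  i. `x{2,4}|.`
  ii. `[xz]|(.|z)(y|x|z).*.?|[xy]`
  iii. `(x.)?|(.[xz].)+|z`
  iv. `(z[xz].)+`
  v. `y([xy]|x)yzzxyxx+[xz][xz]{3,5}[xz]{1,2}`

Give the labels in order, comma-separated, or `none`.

i → match
ii → match
iii → no match
iv → no match — must start with 'z'
v → no match — must start with 'y'

i, ii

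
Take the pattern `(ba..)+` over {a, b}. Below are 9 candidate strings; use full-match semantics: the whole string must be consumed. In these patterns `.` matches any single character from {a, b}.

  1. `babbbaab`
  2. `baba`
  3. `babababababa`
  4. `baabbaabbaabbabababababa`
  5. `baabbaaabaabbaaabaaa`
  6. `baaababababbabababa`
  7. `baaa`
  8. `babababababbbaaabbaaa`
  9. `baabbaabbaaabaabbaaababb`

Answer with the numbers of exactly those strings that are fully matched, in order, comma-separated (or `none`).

1 → match
2 → match
3 → match
4 → match
5 → match
6 → no match
7 → match
8 → no match
9 → match

1, 2, 3, 4, 5, 7, 9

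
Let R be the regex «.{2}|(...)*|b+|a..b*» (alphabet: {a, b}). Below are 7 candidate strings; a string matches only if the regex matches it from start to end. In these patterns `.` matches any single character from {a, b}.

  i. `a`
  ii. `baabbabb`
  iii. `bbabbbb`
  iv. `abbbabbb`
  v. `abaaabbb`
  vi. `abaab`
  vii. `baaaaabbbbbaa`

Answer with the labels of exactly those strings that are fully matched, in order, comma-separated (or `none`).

i → no match
ii → no match
iii → no match
iv → no match
v → no match
vi → no match
vii → no match

none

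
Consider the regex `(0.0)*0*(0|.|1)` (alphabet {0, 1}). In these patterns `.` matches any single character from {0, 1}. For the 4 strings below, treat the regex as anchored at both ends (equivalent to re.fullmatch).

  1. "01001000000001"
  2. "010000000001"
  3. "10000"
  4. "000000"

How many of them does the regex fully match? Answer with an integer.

1 → match
2 → match
3 → no match
4 → match
Total matched: 3

3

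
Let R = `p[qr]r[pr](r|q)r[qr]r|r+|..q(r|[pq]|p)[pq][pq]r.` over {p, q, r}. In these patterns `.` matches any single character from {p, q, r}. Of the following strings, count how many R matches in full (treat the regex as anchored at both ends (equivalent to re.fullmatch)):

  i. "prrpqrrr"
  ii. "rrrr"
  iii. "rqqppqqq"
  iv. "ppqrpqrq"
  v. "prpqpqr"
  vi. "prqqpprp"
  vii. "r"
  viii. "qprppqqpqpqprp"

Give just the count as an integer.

i. "prrpqrrr" → match
ii. "rrrr" → match
iii. "rqqppqqq" → no match
iv. "ppqrpqrq" → match
v. "prpqpqr" → no match
vi. "prqqpprp" → match
vii. "r" → match
viii → no match
Total matched: 5

5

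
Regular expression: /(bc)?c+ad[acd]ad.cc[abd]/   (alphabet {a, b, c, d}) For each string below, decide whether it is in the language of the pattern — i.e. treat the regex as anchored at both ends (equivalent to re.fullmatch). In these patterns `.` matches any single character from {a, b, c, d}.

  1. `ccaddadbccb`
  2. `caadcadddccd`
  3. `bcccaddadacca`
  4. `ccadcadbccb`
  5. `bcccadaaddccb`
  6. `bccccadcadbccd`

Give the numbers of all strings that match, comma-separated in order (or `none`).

1, 3, 4, 5, 6

1 → match
2 → no match
3 → match
4 → match
5 → match
6 → match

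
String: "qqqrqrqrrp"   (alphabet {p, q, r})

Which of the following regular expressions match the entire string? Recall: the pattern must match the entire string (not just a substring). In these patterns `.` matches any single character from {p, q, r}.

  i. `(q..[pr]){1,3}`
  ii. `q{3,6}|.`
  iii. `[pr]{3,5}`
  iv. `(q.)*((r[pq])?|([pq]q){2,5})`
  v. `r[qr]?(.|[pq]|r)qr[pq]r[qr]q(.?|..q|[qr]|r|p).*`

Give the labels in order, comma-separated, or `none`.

iv

i → no match
ii → no match
iii → no match
iv → match
v → no match — must start with "r"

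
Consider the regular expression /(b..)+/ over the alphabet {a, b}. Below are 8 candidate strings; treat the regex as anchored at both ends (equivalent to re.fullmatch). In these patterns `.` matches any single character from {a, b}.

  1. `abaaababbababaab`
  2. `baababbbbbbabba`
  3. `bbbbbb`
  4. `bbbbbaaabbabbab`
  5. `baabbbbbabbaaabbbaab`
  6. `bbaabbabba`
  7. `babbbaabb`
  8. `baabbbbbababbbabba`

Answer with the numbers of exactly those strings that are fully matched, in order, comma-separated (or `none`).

1 → no match — must start with `b`
2 → match
3 → match
4 → no match
5 → no match
6 → no match
7 → no match
8 → match

2, 3, 8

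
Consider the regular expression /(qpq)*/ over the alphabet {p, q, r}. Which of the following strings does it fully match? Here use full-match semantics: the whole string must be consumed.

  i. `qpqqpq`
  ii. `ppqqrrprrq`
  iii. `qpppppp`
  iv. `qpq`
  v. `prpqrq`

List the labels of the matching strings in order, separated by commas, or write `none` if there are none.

i, iv

i → match
ii → no match
iii → no match
iv → match
v → no match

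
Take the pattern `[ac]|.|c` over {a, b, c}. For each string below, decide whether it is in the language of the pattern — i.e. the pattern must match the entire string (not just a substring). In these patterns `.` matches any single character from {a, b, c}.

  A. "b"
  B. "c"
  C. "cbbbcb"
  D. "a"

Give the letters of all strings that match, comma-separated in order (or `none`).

A, B, D

A → match
B → match
C → no match
D → match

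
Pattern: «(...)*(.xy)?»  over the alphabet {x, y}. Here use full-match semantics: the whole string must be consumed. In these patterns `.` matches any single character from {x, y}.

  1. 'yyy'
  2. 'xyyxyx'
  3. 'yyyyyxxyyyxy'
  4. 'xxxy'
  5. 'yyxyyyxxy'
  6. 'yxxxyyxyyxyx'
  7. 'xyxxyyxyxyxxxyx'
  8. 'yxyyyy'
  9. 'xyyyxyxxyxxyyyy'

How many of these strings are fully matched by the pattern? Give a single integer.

8

1 → match
2 → match
3 → match
4 → no match
5 → match
6 → match
7 → match
8 → match
9 → match
Total matched: 8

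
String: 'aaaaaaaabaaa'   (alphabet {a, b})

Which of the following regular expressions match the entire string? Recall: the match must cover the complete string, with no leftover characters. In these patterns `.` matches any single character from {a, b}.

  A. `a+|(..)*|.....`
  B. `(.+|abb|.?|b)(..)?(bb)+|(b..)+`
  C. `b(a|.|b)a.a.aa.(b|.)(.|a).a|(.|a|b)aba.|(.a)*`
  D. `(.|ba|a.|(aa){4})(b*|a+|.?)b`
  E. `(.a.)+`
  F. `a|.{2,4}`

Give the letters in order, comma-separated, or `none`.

A, C, E

A → match
B → no match
C → match
D → no match — must end with 'b'
E → match
F → no match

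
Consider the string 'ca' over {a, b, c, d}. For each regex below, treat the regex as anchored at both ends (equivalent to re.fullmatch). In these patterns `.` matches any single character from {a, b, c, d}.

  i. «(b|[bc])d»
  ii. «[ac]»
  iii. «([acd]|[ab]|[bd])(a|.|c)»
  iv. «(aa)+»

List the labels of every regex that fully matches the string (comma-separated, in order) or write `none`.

iii

i → no match — must end with 'd'
ii → no match
iii → match
iv → no match — must start with 'aa'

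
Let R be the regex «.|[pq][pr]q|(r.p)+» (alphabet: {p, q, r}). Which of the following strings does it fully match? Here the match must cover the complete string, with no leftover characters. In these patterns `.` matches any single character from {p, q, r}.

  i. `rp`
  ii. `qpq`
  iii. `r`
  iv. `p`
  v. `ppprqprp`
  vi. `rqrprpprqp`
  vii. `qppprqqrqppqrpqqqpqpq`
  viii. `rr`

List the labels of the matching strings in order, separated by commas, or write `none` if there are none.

i → no match
ii → match
iii → match
iv → match
v → no match
vi → no match
vii → no match
viii → no match

ii, iii, iv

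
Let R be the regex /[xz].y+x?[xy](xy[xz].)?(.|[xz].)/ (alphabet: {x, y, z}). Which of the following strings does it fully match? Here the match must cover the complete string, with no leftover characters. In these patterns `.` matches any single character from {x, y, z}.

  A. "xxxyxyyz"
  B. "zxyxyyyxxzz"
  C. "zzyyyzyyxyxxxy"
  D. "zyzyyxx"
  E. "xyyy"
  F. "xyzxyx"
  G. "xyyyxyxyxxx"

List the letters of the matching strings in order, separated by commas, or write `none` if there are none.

G

A → no match
B → no match
C → no match
D → no match
E → no match
F → no match
G → match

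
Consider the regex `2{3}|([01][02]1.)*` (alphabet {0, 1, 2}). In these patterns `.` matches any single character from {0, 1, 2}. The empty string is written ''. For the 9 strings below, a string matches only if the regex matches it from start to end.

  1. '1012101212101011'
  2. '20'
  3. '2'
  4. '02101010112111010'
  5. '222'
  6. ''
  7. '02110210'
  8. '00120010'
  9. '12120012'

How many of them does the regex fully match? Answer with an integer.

6

1 → match
2. '20' → no match
3. '2' → no match
4 → no match
5. '222' → match
6. '' → match
7. '02110210' → match
8. '00120010' → match
9. '12120012' → match
Total matched: 6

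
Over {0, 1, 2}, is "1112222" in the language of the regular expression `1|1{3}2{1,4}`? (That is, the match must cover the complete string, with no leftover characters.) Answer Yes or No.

Yes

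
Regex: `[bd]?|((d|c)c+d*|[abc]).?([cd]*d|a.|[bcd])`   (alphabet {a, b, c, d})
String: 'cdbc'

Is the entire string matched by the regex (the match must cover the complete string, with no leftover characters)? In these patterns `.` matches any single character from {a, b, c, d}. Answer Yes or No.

No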